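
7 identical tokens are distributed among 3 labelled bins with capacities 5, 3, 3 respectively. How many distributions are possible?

13

By stars and bars, unrestricted non-negative solutions to x_1+…+x_3 = 7 number C(7+2,2) = 36.
Subtract solutions that violate a single cap (substitute x_i' = x_i − (cap_i+1)): x_1 ≥ 6 gives C(3,2) = 3; x_2 ≥ 4 gives C(5,2) = 10; x_3 ≥ 4 gives C(5,2) = 10. Together 23.
No two caps can be exceeded simultaneously, so the pair terms are all 0.
By inclusion–exclusion the count is 36 − 23 + 0 = 13.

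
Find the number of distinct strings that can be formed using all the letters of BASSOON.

1260

The 7 letters of BASSOON have repeats: O appearing twice and S appearing twice.
The number of distinct arrangements is 7!/(2!·2!) = 5040/4 = 1260.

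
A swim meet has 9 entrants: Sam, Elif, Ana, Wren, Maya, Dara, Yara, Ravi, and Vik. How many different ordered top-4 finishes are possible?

This is an ordered selection of 4 from 9: P(9,4).
That gives 9 × 8 × 7 × 6 = 3024.

3024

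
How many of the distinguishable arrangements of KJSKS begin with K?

12

Fix K in the first position and arrange the remaining 4 letters.
Those 4 letters have S appearing twice, giving (4)!/(2!) = 12.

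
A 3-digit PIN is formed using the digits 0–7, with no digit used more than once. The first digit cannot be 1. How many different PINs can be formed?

294

The first digit has 8−1 = 7 choices (anything except 1).
The remaining 2 digits are filled from the other 7 symbols without repetition: 7 × 6 = 42.
Total: 7 × 42 = 294.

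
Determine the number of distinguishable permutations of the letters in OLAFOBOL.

3360

OLAFOBOL has 8 letters with L appearing twice and O appearing 3 times.
The number of distinct arrangements is 8!/(3!·2!) = 40320/12 = 3360.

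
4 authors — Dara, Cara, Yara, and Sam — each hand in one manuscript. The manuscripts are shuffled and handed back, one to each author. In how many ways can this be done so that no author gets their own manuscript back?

9

Let Aᵢ be the assignments in which author i gets their own manuscript. We want the size of the complement of A₁∪…∪A_4.
By inclusion–exclusion this is Σ_{j=0}^{4} (−1)^j C(4,j)·(4−j)!.
Computing: 24 − 24 + 12 − 4 + 1 = 9.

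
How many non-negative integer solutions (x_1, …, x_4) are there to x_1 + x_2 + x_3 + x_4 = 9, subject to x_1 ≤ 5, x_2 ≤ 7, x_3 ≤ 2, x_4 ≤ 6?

103

Ignoring the caps, the number of non-negative solutions to x_1+…+x_4 = 9 is C(12,3) = 220.
Subtract solutions that violate a single cap (substitute x_i' = x_i − (cap_i+1)): x_1 ≥ 6 gives C(6,3) = 20; x_2 ≥ 8 gives C(4,3) = 4; x_3 ≥ 3 gives C(9,3) = 84; x_4 ≥ 7 gives C(5,3) = 10. Together 118.
Add back pairs where two caps are both exceeded: 0 + 1 + 0 + 0 + 0 + 0 = 1.
By inclusion–exclusion the count is 220 − 118 + 1 = 103.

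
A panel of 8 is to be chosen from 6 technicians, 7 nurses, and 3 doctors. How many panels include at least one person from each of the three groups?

11529

With no constraint there are C(16,8) = 12870 possible selections.
Selections missing a whole group: no technicians → C(10,8) = 45; no nurses → C(9,8) = 9; no doctors → C(13,8) = 1287.
Add back selections omitting two groups (i.e. drawn from a single group): C(6,8) + C(7,8) + C(3,8) = 0.
By inclusion–exclusion: 12870 − 1341 + 0 = 11529.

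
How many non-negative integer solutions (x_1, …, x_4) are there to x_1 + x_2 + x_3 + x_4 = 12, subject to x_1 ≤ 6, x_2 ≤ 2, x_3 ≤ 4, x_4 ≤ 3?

19

Ignoring the caps, the number of non-negative solutions to x_1+…+x_4 = 12 is C(15,3) = 455.
Subtract solutions that violate a single cap (substitute x_i' = x_i − (cap_i+1)): x_1 ≥ 7 gives C(8,3) = 56; x_2 ≥ 3 gives C(12,3) = 220; x_3 ≥ 5 gives C(10,3) = 120; x_4 ≥ 4 gives C(11,3) = 165. Together 561.
Add back pairs where two caps are both exceeded: 10 + 1 + 4 + 35 + 56 + 20 = 126.
Subtract triples: 0 + 0 + 0 + 1 = 1.
By inclusion–exclusion the count is 455 − 561 + 126 − 1 = 19.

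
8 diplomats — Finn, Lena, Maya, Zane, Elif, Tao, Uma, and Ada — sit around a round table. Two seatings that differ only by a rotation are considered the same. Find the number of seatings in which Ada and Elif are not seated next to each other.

Without the restriction there are (7)! = 5040 seatings.
Those with Ada next to Elif: fuse the pair into one unit and seat 7 units around a circle — 2·(6)! = 1440.
Subtracting, 5040 − 1440 = 3600.

3600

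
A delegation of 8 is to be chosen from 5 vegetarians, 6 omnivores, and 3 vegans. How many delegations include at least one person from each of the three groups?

2828

With no constraint there are C(14,8) = 3003 possible selections.
Selections missing a whole group: no vegetarians → C(9,8) = 9; no omnivores → C(8,8) = 1; no vegans → C(11,8) = 165.
Add back selections omitting two groups (i.e. drawn from a single group): C(5,8) + C(6,8) + C(3,8) = 0.
By inclusion–exclusion: 3003 − 175 + 0 = 2828.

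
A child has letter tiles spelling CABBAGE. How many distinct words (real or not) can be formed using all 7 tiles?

1260

CABBAGE has 7 letters with A appearing twice and B appearing twice.
Dividing 7! = 5040 by 2!·2! = 4 for the repeated letters gives 1260.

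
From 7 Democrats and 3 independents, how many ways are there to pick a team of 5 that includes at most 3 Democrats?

Split by how many Democrats are chosen (0 through 3).
Sum: C(7,0)·C(3,5) + C(7,1)·C(3,4) + C(7,2)·C(3,3) + C(7,3)·C(3,2) = 0 + 0 + 21 + 105 = 126.

126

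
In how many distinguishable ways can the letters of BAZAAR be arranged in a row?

120

BAZAAR has 6 letters with A appearing 3 times.
The number of distinct arrangements is 6!/(3!) = 720/6 = 120.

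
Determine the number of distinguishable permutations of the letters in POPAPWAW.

1680

POPAPWAW has 8 letters with A appearing twice, P appearing 3 times, and W appearing twice.
So there are 8! / (3!·2!·2!) = 1680 distinguishable arrangements.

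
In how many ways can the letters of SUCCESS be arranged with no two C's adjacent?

300

Total arrangements of SUCCESS: 7!/(3!·2!) = 420.
If the two C's are adjacent, glue them into one block, leaving 6 items to arrange: (6)!/(3!) = 120 ways.
Hence 420 − 120 = 300.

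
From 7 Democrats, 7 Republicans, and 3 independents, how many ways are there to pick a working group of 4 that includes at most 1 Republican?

1050

Split by how many Republicans are chosen (0 through 1).
Sum: C(7,0)·C(10,4) + C(7,1)·C(10,3) = 210 + 840 = 1050.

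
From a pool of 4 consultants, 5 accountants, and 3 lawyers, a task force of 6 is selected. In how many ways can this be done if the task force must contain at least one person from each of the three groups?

805

Unrestricted: C(12,6) = 924 ways to pick any 6 of the 12.
Subtract selections that omit an entire group: no consultants → C(8,6) = 28; no accountants → C(7,6) = 7; no lawyers → C(9,6) = 84.
Add back selections omitting two groups (i.e. drawn from a single group): C(4,6) + C(5,6) + C(3,6) = 0.
By inclusion–exclusion: 924 − 119 + 0 = 805.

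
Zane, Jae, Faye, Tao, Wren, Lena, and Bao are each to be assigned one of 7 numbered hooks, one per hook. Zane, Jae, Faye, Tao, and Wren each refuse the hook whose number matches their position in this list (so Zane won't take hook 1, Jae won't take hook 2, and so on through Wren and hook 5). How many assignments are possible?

2428

Let Aᵢ (for 1 ≤ i ≤ 5) be the placements that put person i in their forbidden hook. Any j of these fix j positions, leaving (7−j)! ways to fill the rest, and there are C(5,j) ways to pick which j.
By inclusion–exclusion, the number of valid placements is Σ_{j=0}^{5} (−1)^j C(5,j)·(7−j)!.
Computing: 5040 − 3600 + 1200 − 240 + 30 − 2 = 2428.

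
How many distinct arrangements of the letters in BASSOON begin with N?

Fix N in the first position and arrange the remaining 6 letters.
Those 6 letters have O appearing twice and S appearing twice, giving (6)!/(2!·2!) = 180.

180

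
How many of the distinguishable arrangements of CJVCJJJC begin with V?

Fix V in the first position and arrange the remaining 7 letters.
Those 7 letters have C appearing 3 times and J appearing 4 times, giving (7)!/(4!·3!) = 35.

35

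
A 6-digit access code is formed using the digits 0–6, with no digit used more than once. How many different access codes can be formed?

5040

Choose and order 6 of the 7 symbols: the first digit has 7 options, the next 6, and so on down to 2.
7 × 6 × 5 × 4 × 3 × 2 = 5040.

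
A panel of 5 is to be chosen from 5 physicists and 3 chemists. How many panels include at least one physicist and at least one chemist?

55

Total 5-person selections from all 8: C(8,5) = 56.
Selections missing a whole group: no physicists → C(3,5) = 0; no chemists → C(5,5) = 1.
Both groups omitted at once is impossible, so 56 − 1 = 55.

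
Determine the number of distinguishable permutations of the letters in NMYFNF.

180

The 6 letters of NMYFNF have repeats: F appearing twice and N appearing twice.
The number of distinct arrangements is 6!/(2!·2!) = 720/4 = 180.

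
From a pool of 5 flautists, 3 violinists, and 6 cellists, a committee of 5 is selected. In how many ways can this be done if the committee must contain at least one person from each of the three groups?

1365

Unrestricted: C(14,5) = 2002 ways to pick any 5 of the 14.
Selections missing a whole group: no flautists → C(9,5) = 126; no violinists → C(11,5) = 462; no cellists → C(8,5) = 56.
Add back selections omitting two groups (i.e. drawn from a single group): C(5,5) + C(3,5) + C(6,5) = 7.
By inclusion–exclusion: 2002 − 644 + 7 = 1365.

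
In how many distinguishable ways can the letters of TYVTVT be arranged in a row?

TYVTVT has 6 letters with T appearing 3 times and V appearing twice.
Dividing 6! = 720 by 3!·2! = 12 for the repeated letters gives 60.

60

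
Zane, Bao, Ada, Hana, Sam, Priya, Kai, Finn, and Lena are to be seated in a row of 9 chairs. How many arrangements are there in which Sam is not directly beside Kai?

There are 9! = 362880 arrangements in all. If Sam and Kai are adjacent, merging them into one block gives 2·(8)! = 80640 arrangements.
Complementary counting: 362880 − 80640 = 282240.

282240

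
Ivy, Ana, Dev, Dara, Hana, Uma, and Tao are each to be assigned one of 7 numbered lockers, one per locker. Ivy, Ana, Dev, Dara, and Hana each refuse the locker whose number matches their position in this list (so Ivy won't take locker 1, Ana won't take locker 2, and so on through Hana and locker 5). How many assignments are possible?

2428

Let Aᵢ (for 1 ≤ i ≤ 5) be the placements that put person i in their forbidden locker. Any j of these fix j positions, leaving (7−j)! ways to fill the rest, and there are C(5,j) ways to pick which j.
By inclusion–exclusion, the number of valid placements is Σ_{j=0}^{5} (−1)^j C(5,j)·(7−j)!.
Computing: 5040 − 3600 + 1200 − 240 + 30 − 2 = 2428.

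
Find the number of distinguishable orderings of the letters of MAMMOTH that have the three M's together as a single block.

120

Treat the 3 copies of M as a single block. The multiset to arrange is then {MMM, A, H, O, T}, 5 items in all.
All 5 items are distinct, so there are (5)! = 120 arrangements.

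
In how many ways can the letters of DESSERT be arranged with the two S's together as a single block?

360

Treat the 2 copies of S as a single block. The multiset to arrange is then {SS, D, E, E, R, T}, 6 items in all.
That gives (6)!/(2!) = 360 arrangements.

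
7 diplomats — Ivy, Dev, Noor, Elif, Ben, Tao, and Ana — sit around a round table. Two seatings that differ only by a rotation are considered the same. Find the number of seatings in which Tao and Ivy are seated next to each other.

240

Glue Tao and Ivy into a block (2 internal orders). Seating 6 units around a circle gives (5)! arrangements.
So 2 × (5)! = 2 × 120 = 240.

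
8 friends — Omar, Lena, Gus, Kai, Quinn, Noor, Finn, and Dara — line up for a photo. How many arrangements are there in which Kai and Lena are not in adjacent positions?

30240

There are 8! = 40320 arrangements in all. If Kai and Lena are adjacent, merging them into one block gives 2·(7)! = 10080 arrangements.
Complementary counting: 40320 − 10080 = 30240.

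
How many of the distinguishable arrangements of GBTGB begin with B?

With the first slot taken by B, it remains to arrange the other 4 letters (GTGB).
Those 4 letters have G appearing twice, giving (4)!/(2!) = 12.

12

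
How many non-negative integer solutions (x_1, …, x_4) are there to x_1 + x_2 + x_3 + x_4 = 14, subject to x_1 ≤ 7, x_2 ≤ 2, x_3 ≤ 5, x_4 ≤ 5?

46

Ignoring the caps, the number of non-negative solutions to x_1+…+x_4 = 14 is C(17,3) = 680.
Subtract solutions that violate a single cap (substitute x_i' = x_i − (cap_i+1)): x_1 ≥ 8 gives C(9,3) = 84; x_2 ≥ 3 gives C(14,3) = 364; x_3 ≥ 6 gives C(11,3) = 165; x_4 ≥ 6 gives C(11,3) = 165. Together 778.
Add back pairs where two caps are both exceeded: 20 + 1 + 1 + 56 + 56 + 10 = 144.
By inclusion–exclusion the count is 680 − 778 + 144 = 46.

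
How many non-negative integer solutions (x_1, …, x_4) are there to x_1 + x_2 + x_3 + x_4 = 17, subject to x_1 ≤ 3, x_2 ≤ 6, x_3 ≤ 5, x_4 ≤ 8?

52

Ignoring the caps, the number of non-negative solutions to x_1+…+x_4 = 17 is C(20,3) = 1140.
Subtract solutions that violate a single cap (substitute x_i' = x_i − (cap_i+1)): x_1 ≥ 4 gives C(16,3) = 560; x_2 ≥ 7 gives C(13,3) = 286; x_3 ≥ 6 gives C(14,3) = 364; x_4 ≥ 9 gives C(11,3) = 165. Together 1375.
Add back pairs where two caps are both exceeded: 84 + 120 + 35 + 35 + 4 + 10 = 288.
Subtract triples: 1 + 0 + 0 + 0 = 1.
By inclusion–exclusion the count is 1140 − 1375 + 288 − 1 = 52.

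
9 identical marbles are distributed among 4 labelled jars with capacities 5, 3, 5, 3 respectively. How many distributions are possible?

Ignoring the caps, the number of non-negative solutions to x_1+…+x_4 = 9 is C(12,3) = 220.
Subtract solutions that violate a single cap (substitute x_i' = x_i − (cap_i+1)): x_1 ≥ 6 gives C(6,3) = 20; x_2 ≥ 4 gives C(8,3) = 56; x_3 ≥ 6 gives C(6,3) = 20; x_4 ≥ 4 gives C(8,3) = 56. Together 152.
Add back pairs where two caps are both exceeded: 0 + 0 + 0 + 0 + 4 + 0 = 4.
By inclusion–exclusion the count is 220 − 152 + 4 = 72.

72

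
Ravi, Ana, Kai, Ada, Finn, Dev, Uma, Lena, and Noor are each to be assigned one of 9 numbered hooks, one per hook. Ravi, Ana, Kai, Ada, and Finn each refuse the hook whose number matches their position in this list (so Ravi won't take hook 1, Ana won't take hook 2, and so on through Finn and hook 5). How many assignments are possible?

Let Aᵢ (for 1 ≤ i ≤ 5) be the placements that put person i in their forbidden hook. Any j of these fix j positions, leaving (9−j)! ways to fill the rest, and there are C(5,j) ways to pick which j.
By inclusion–exclusion, the number of valid placements is Σ_{j=0}^{5} (−1)^j C(5,j)·(9−j)!.
Computing: 362880 − 201600 + 50400 − 7200 + 600 − 24 = 205056.

205056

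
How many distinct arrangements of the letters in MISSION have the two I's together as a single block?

360

Treat the 2 copies of I as a single block. The multiset to arrange is then {II, M, N, O, S, S}, 6 items in all.
That gives (6)!/(2!) = 360 arrangements.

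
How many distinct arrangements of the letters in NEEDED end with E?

Fix E in the last position and arrange the remaining 5 letters.
Those 5 letters have D appearing twice and E appearing twice, giving (5)!/(2!·2!) = 30.

30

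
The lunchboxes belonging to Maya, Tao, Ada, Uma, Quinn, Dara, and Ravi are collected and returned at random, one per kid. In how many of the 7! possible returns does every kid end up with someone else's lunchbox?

Let Aᵢ be the assignments in which kid i gets their own lunchbox. We want the size of the complement of A₁∪…∪A_7.
By inclusion–exclusion this is Σ_{j=0}^{7} (−1)^j C(7,j)·(7−j)!.
Computing: 5040 − 5040 + 2520 − 840 + 210 − 42 + 7 − 1 = 1854.

1854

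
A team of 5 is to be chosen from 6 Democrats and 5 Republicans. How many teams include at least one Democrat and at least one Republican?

455

With no constraint there are C(11,5) = 462 possible selections.
Subtract selections that omit an entire group: no Democrats → C(5,5) = 1; no Republicans → C(6,5) = 6.
Both groups omitted at once is impossible, so 462 − 7 = 455.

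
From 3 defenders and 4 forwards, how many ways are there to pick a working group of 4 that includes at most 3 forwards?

34

Split by how many forwards are chosen (0 through 3).
Sum: C(4,0)·C(3,4) + C(4,1)·C(3,3) + C(4,2)·C(3,2) + C(4,3)·C(3,1) = 0 + 4 + 18 + 12 = 34.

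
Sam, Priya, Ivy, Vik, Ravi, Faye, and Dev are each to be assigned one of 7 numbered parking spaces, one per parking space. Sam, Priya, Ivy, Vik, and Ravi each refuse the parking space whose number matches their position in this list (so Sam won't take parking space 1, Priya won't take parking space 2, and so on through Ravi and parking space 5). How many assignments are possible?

Let Aᵢ (for 1 ≤ i ≤ 5) be the placements that put person i in their forbidden parking space. Any j of these fix j positions, leaving (7−j)! ways to fill the rest, and there are C(5,j) ways to pick which j.
By inclusion–exclusion, the number of valid placements is Σ_{j=0}^{5} (−1)^j C(5,j)·(7−j)!.
Computing: 5040 − 3600 + 1200 − 240 + 30 − 2 = 2428.

2428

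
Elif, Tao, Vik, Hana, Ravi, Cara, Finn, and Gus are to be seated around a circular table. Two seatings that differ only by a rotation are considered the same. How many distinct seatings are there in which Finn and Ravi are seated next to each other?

1440

Glue Finn and Ravi into a block (2 internal orders). Seating 7 units around a circle gives (6)! arrangements.
So 2 × (6)! = 2 × 720 = 1440.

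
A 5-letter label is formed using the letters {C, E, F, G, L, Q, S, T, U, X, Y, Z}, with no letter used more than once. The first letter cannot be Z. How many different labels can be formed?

The first letter has 12−1 = 11 choices (anything except Z).
The remaining 4 letters are filled from the other 11 symbols without repetition: 11 × 10 × 9 × 8 = 7920.
Total: 11 × 7920 = 87120.

87120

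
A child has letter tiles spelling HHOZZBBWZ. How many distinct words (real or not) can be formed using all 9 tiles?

HHOZZBBWZ has 9 letters with B appearing twice, H appearing twice, and Z appearing 3 times.
Dividing 9! = 362880 by 3!·2!·2! = 24 for the repeated letters gives 15120.

15120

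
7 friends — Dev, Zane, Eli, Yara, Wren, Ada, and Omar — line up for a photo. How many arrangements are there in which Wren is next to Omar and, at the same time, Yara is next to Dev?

480

Treat {Wren,Omar} as one block (2 orders) and {Yara,Dev} as another (2 orders).
That leaves 5 units to arrange: 2 × 2 × 5! = 4 × 120 = 480.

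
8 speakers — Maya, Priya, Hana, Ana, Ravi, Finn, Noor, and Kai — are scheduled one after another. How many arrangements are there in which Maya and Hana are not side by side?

30240

There are 8! = 40320 arrangements in all. If Maya and Hana are adjacent, merging them into one block gives 2·(7)! = 10080 arrangements.
So 40320 − 10080 = 30240 arrangements keep them apart.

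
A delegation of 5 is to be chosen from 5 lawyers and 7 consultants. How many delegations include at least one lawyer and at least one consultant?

770

With no constraint there are C(12,5) = 792 possible selections.
Subtract selections that omit an entire group: no lawyers → C(7,5) = 21; no consultants → C(5,5) = 1.
Both groups omitted at once is impossible, so 792 − 22 = 770.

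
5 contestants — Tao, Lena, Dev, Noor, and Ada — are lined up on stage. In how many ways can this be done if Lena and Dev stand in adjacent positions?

48

Treat {Lena, Dev} as a single unit. There are 4 units to order, and the pair itself can be ordered 2 ways.
That gives 2 × 4! = 2 × 24 = 48.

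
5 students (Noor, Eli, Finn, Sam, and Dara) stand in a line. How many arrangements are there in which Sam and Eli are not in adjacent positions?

Of the 5! = 120 arrangements, those with Sam and Eli adjacent number 2 × 4! = 48 (treat the pair as a block with 2 internal orders).
So 120 − 48 = 72 arrangements keep them apart.

72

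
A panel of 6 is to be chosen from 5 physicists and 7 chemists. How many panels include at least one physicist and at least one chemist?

Total 6-person selections from all 12: C(12,6) = 924.
Subtract selections that omit an entire group: no physicists → C(7,6) = 7; no chemists → C(5,6) = 0.
Both groups omitted at once is impossible, so 924 − 7 = 917.

917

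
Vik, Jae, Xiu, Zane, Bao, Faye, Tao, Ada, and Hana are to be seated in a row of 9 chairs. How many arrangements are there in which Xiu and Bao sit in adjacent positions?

80640

Place the 7 others and the Xiu-Bao pair as 8 objects in a line; the pair has 2 internal arrangements.
That gives 2 × 8! = 2 × 40320 = 80640.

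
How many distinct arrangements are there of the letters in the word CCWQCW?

The 6 letters of CCWQCW have repeats: C appearing 3 times and W appearing twice.
So there are 6! / (3!·2!) = 60 distinguishable arrangements.

60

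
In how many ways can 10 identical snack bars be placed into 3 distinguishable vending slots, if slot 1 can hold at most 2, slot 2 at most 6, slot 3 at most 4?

6

Without the upper bounds there are C(12,2) = 66 ways to split 10 among 3 vending slots.
Subtract solutions that violate a single cap (substitute x_i' = x_i − (cap_i+1)): x_1 ≥ 3 gives C(9,2) = 36; x_2 ≥ 7 gives C(5,2) = 10; x_3 ≥ 5 gives C(7,2) = 21. Together 67.
Add back pairs where two caps are both exceeded: 1 + 6 + 0 = 7.
By inclusion–exclusion the count is 66 − 67 + 7 = 6.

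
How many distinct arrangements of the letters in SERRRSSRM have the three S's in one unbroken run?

210

Treat the 3 copies of S as a single block. The multiset to arrange is then {SSS, E, M, R, R, R, R}, 7 items in all.
That gives (7)!/(4!) = 210 arrangements.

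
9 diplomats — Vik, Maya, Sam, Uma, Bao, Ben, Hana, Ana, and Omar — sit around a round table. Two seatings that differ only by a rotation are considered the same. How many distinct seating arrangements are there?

Fix one person's seat to break rotational symmetry; the remaining 8 people can be arranged in (8)! = 40320 ways.

40320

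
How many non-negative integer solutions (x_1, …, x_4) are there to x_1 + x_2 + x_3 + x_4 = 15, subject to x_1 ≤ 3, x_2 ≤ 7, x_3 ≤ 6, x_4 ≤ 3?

33

By stars and bars, unrestricted non-negative solutions to x_1+…+x_4 = 15 number C(15+3,3) = 816.
Subtract solutions that violate a single cap (substitute x_i' = x_i − (cap_i+1)): x_1 ≥ 4 gives C(14,3) = 364; x_2 ≥ 8 gives C(10,3) = 120; x_3 ≥ 7 gives C(11,3) = 165; x_4 ≥ 4 gives C(14,3) = 364. Together 1013.
Add back pairs where two caps are both exceeded: 20 + 35 + 120 + 1 + 20 + 35 = 231.
Subtract triples: 0 + 0 + 1 + 0 = 1.
By inclusion–exclusion the count is 816 − 1013 + 231 − 1 = 33.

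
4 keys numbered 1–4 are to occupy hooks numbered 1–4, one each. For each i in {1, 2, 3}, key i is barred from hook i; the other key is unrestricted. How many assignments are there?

Let Aᵢ (for i ∈ {1, 2, 3}) be the placements that put key i in its forbidden hook. Any j of these fix j positions, leaving (4−j)! ways to fill the rest, and there are C(3,j) ways to pick which j.
By inclusion–exclusion, the number of valid placements is Σ_{j=0}^{3} (−1)^j C(3,j)·(4−j)!.
Computing: 24 − 18 + 6 − 1 = 11.

11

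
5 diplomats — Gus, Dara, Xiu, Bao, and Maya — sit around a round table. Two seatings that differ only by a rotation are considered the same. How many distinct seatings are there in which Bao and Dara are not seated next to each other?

12

Without the restriction there are (4)! = 24 seatings.
Seatings with Bao beside Dara: treat them as a block with 2 internal orders, giving 2 × (3)! = 12.
Subtracting, 24 − 12 = 12.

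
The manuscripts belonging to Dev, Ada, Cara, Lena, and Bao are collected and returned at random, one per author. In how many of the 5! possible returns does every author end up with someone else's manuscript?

This is the derangement count D_5: permutations of 5 items with no fixed point.
By inclusion–exclusion this is Σ_{j=0}^{5} (−1)^j C(5,j)·(5−j)!.
Computing: 120 − 120 + 60 − 20 + 5 − 1 = 44.

44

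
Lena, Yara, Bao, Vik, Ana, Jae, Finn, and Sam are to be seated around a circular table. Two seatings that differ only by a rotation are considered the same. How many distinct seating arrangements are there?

5040

Around a circle, 8 distinct people have 8!/8 = (7)! = 5040 rotationally distinct seatings.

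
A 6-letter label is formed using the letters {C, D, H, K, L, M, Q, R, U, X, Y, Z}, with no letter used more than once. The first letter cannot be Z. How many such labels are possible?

The first letter has 12−1 = 11 choices (anything except Z).
The remaining 5 letters are filled from the other 11 symbols without repetition: 11 × 10 × 9 × 8 × 7 = 55440.
Total: 11 × 55440 = 609840.

609840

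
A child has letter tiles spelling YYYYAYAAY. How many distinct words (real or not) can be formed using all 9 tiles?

84

YYYYAYAAY has 9 letters with A appearing 3 times and Y appearing 6 times.
Dividing 9! = 362880 by 6!·3! = 4320 for the repeated letters gives 84.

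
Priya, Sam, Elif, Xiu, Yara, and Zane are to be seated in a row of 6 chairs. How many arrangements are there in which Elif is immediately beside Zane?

240

Treat {Elif, Zane} as a single unit. There are 5 units to order, and the pair itself can be ordered 2 ways.
So the count is 2·(5)! = 240.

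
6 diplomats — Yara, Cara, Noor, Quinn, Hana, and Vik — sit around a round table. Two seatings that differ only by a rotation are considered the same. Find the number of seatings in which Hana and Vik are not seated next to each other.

Without the restriction there are (5)! = 120 seatings.
Those with Hana next to Vik: fuse the pair into one unit and seat 5 units around a circle — 2·(4)! = 48.
Subtracting, 120 − 48 = 72.

72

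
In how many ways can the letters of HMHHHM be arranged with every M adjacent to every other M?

Treat the 2 copies of M as a single block. The multiset to arrange is then {MM, H, H, H, H}, 5 items in all.
That gives (5)!/(4!) = 5 arrangements.

5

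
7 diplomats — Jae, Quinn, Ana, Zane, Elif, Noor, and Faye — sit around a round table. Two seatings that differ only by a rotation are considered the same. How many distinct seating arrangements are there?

720

Seat Jae anywhere (absorbing the rotational symmetry), then permute the other 6: (6)! = 720.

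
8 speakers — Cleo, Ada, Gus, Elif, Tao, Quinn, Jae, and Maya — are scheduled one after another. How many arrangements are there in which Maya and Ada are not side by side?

Of the 8! = 40320 arrangements, those with Maya and Ada adjacent number 2 × 7! = 10080 (treat the pair as a block with 2 internal orders).
So 40320 − 10080 = 30240 arrangements keep them apart.

30240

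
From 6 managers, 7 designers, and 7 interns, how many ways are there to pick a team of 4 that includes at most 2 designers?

4355

Split by how many designers are chosen (0 through 2).
Sum: C(7,0)·C(13,4) + C(7,1)·C(13,3) + C(7,2)·C(13,2) = 715 + 2002 + 1638 = 4355.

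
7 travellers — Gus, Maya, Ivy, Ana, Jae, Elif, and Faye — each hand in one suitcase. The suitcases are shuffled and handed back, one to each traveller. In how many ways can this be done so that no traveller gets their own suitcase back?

1854

Count assignments avoiding every fixed point. For any j of the 7 travellers fixed to their own suitcase, the other 7−j can be arranged in (7−j)! ways.
By inclusion–exclusion this is Σ_{j=0}^{7} (−1)^j C(7,j)·(7−j)!.
Computing: 5040 − 5040 + 2520 − 840 + 210 − 42 + 7 − 1 = 1854.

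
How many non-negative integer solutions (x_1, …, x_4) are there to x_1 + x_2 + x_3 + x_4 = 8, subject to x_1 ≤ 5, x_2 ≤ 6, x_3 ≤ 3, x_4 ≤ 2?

Without the upper bounds there are C(11,3) = 165 ways to split 8 among 4 variables.
Subtract solutions that violate a single cap (substitute x_i' = x_i − (cap_i+1)): x_1 ≥ 6 gives C(5,3) = 10; x_2 ≥ 7 gives C(4,3) = 4; x_3 ≥ 4 gives C(7,3) = 35; x_4 ≥ 3 gives C(8,3) = 56. Together 105.
Add back pairs where two caps are both exceeded: 0 + 0 + 0 + 0 + 0 + 4 = 4.
By inclusion–exclusion the count is 165 − 105 + 4 = 64.

64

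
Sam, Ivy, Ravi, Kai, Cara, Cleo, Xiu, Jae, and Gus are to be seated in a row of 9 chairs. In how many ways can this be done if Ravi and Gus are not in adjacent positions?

282240

There are 9! = 362880 arrangements in all. If Ravi and Gus are adjacent, merging them into one block gives 2·(8)! = 80640 arrangements.
Complementary counting: 362880 − 80640 = 282240.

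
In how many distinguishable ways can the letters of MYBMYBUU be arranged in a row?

2520

The 8 letters of MYBMYBUU have repeats: B appearing twice, M appearing twice, U appearing twice, and Y appearing twice.
Dividing 8! = 40320 by 2!·2!·2!·2! = 16 for the repeated letters gives 2520.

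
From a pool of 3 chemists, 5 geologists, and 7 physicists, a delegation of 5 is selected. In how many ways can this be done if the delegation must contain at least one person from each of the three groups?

Total 5-person selections from all 15: C(15,5) = 3003.
Selections missing a whole group: no chemists → C(12,5) = 792; no geologists → C(10,5) = 252; no physicists → C(8,5) = 56.
Add back selections omitting two groups (i.e. drawn from a single group): C(3,5) + C(5,5) + C(7,5) = 22.
By inclusion–exclusion: 3003 − 1100 + 22 = 1925.

1925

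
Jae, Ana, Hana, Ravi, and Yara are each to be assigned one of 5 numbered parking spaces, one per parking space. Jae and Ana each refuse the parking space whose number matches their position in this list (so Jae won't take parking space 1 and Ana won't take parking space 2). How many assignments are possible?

78

Let Aᵢ (for i ∈ {1, 2}) be the placements that put person i in their forbidden parking space. Any j of these fix j positions, leaving (5−j)! ways to fill the rest, and there are C(2,j) ways to pick which j.
By inclusion–exclusion, the number of valid placements is Σ_{j=0}^{2} (−1)^j C(2,j)·(5−j)!.
Computing: 120 − 48 + 6 = 78.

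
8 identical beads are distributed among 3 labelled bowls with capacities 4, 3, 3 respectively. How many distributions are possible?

6

Ignoring the caps, the number of non-negative solutions to x_1+…+x_3 = 8 is C(10,2) = 45.
Subtract solutions that violate a single cap (substitute x_i' = x_i − (cap_i+1)): x_1 ≥ 5 gives C(5,2) = 10; x_2 ≥ 4 gives C(6,2) = 15; x_3 ≥ 4 gives C(6,2) = 15. Together 40.
Add back pairs where two caps are both exceeded: 0 + 0 + 1 = 1.
By inclusion–exclusion the count is 45 − 40 + 1 = 6.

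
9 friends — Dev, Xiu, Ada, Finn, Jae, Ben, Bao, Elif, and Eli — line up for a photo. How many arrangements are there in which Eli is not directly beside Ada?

282240

Of the 9! = 362880 arrangements, those with Eli and Ada adjacent number 2 × 8! = 80640 (treat the pair as a block with 2 internal orders).
Complementary counting: 362880 − 80640 = 282240.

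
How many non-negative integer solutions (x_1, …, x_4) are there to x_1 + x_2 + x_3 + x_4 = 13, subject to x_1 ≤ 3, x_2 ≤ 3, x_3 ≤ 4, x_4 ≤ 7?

By stars and bars, unrestricted non-negative solutions to x_1+…+x_4 = 13 number C(13+3,3) = 560.
Subtract solutions that violate a single cap (substitute x_i' = x_i − (cap_i+1)): x_1 ≥ 4 gives C(12,3) = 220; x_2 ≥ 4 gives C(12,3) = 220; x_3 ≥ 5 gives C(11,3) = 165; x_4 ≥ 8 gives C(8,3) = 56. Together 661.
Add back pairs where two caps are both exceeded: 56 + 35 + 4 + 35 + 4 + 1 = 135.
Subtract triples: 1 + 0 + 0 + 0 = 1.
By inclusion–exclusion the count is 560 − 661 + 135 − 1 = 33.

33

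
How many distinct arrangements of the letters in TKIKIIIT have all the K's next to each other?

Treat the 2 copies of K as a single block. The multiset to arrange is then {KK, I, I, I, I, T, T}, 7 items in all.
That gives (7)!/(4!·2!) = 105 arrangements.

105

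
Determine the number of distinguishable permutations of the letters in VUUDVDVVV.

756

VUUDVDVVV has 9 letters with D appearing twice, U appearing twice, and V appearing 5 times.
So there are 9! / (5!·2!·2!) = 756 distinguishable arrangements.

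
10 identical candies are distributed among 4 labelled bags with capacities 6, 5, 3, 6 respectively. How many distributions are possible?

Without the upper bounds there are C(13,3) = 286 ways to split 10 among 4 bags.
Subtract solutions that violate a single cap (substitute x_i' = x_i − (cap_i+1)): x_1 ≥ 7 gives C(6,3) = 20; x_2 ≥ 6 gives C(7,3) = 35; x_3 ≥ 4 gives C(9,3) = 84; x_4 ≥ 7 gives C(6,3) = 20. Together 159.
Add back pairs where two caps are both exceeded: 0 + 0 + 0 + 1 + 0 + 0 = 1.
By inclusion–exclusion the count is 286 − 159 + 1 = 128.

128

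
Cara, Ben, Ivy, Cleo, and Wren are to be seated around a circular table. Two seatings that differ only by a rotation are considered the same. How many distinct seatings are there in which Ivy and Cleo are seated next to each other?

Treat {Ivy, Cleo} as one unit (2 internal orders) and seat the resulting 4 units around the table: (3)! circular arrangements.
So 2 × (3)! = 2 × 6 = 12.

12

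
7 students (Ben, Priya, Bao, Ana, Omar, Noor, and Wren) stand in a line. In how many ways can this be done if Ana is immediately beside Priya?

1440

Treat {Ana, Priya} as a single unit. There are 6 units to order, and the pair itself can be ordered 2 ways.
So the count is 2·(6)! = 1440.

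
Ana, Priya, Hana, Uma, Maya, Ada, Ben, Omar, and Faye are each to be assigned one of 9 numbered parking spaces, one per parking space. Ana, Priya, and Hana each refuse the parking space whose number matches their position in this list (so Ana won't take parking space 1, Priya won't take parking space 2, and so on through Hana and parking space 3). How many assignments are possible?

256320

Let Aᵢ (for i ∈ {1, 2, 3}) be the placements that put person i in their forbidden parking space. Any j of these fix j positions, leaving (9−j)! ways to fill the rest, and there are C(3,j) ways to pick which j.
By inclusion–exclusion, the number of valid placements is Σ_{j=0}^{3} (−1)^j C(3,j)·(9−j)!.
Computing: 362880 − 120960 + 15120 − 720 = 256320.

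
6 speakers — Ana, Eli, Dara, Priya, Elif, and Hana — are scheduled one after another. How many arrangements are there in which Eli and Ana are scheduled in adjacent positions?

Treat {Eli, Ana} as a single unit. There are 5 units to order, and the pair itself can be ordered 2 ways.
That gives 2 × 5! = 2 × 120 = 240.

240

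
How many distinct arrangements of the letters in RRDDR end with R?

Fix R in the last position and arrange the remaining 4 letters.
Those 4 letters have D appearing twice and R appearing twice, giving (4)!/(2!·2!) = 6.

6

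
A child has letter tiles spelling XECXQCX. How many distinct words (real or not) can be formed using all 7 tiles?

420

The 7 letters of XECXQCX have repeats: C appearing twice and X appearing 3 times.
Dividing 7! = 5040 by 3!·2! = 12 for the repeated letters gives 420.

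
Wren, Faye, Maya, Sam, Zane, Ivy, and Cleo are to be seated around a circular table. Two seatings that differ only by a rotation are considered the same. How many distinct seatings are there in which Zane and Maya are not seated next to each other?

All circular seatings of 7 people number (6)! = 720.
Seatings with Zane beside Maya: treat them as a block with 2 internal orders, giving 2 × (5)! = 240.
Subtracting, 720 − 240 = 480.

480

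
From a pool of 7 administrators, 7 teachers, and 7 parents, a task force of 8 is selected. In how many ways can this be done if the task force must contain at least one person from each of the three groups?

194481

With no constraint there are C(21,8) = 203490 possible selections.
Selections missing a whole group: no administrators → C(14,8) = 3003; no teachers → C(14,8) = 3003; no parents → C(14,8) = 3003.
Add back selections omitting two groups (i.e. drawn from a single group): C(7,8) + C(7,8) + C(7,8) = 0.
By inclusion–exclusion: 203490 − 9009 + 0 = 194481.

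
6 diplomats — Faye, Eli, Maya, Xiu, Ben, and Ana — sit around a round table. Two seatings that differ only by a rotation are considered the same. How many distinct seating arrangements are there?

Fix one person's seat to break rotational symmetry; the remaining 5 people can be arranged in (5)! = 120 ways.

120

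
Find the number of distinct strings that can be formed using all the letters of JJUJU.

10

The 5 letters of JJUJU have repeats: J appearing 3 times and U appearing twice.
Dividing 5! = 120 by 3!·2! = 12 for the repeated letters gives 10.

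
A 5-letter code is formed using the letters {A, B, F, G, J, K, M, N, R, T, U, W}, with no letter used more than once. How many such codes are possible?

Choose and order 5 of the 12 symbols: the first letter has 12 options, the next 11, and so on down to 8.
12 × 11 × 10 × 9 × 8 = 95040.

95040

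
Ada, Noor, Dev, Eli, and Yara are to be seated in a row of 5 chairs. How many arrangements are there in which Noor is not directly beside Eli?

72

Of the 5! = 120 arrangements, those with Noor and Eli adjacent number 2 × 4! = 48 (treat the pair as a block with 2 internal orders).
So 120 − 48 = 72 arrangements keep them apart.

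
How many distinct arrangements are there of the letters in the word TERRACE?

TERRACE has 7 letters with E appearing twice and R appearing twice.
So there are 7! / (2!·2!) = 1260 distinguishable arrangements.

1260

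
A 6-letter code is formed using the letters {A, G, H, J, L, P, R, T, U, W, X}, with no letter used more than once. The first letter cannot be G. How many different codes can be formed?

The first letter has 11−1 = 10 choices (anything except G).
The remaining 5 letters are filled from the other 10 symbols without repetition: 10 × 9 × 8 × 7 × 6 = 30240.
Total: 10 × 30240 = 302400.

302400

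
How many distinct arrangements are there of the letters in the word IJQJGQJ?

Letter multiplicities in IJQJGQJ: G×1, I×1, J×3, Q×2.
The number of distinct arrangements is 7!/(3!·2!) = 5040/12 = 420.

420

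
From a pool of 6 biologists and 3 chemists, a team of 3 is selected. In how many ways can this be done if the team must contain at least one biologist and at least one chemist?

63

Unrestricted: C(9,3) = 84 ways to pick any 3 of the 9.
Selections missing a whole group: no biologists → C(3,3) = 1; no chemists → C(6,3) = 20.
Both groups omitted at once is impossible, so 84 − 21 = 63.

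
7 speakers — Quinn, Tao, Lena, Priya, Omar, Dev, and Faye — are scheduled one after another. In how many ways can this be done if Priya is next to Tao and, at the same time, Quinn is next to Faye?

Treat {Priya,Tao} as one block (2 orders) and {Quinn,Faye} as another (2 orders).
That leaves 5 units to arrange: 2 × 2 × 5! = 4 × 120 = 480.

480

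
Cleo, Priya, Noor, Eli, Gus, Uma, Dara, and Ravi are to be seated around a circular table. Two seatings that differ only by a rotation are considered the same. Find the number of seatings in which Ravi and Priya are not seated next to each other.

Without the restriction there are (7)! = 5040 seatings.
Seatings with Ravi beside Priya: treat them as a block with 2 internal orders, giving 2 × (6)! = 1440.
Subtracting, 5040 − 1440 = 3600.

3600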